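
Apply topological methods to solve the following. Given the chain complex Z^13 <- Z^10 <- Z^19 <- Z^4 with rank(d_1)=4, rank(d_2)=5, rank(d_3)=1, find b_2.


rank H_k = rank(ker d_k) - rank(im d_{k+1}).
rank(ker d_2) = rank(C_2) - rank(d_2) = 19 - 5 = 14.
rank(im d_{2+1}) = 1.
rank H_2 = 14 - 1 = 13

13


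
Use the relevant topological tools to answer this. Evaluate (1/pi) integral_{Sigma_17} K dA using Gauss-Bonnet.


Gauss-Bonnet: integral K dA = 2*pi*chi(M).
chi(Sigma_17) = 2 - 2*17 = -32.
(integral K dA)/pi = 2*chi = 2*(-32) = -64

-64


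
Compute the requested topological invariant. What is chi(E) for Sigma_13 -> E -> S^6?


chi(S^6) = 2 (n even), chi(Sigma_13) = 2 - 2*13 = -24.
chi(E) = 2 * (-24) = -48

-48


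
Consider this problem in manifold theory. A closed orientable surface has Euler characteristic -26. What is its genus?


chi = 2 - 2g for closed orientable surfaces.
-26 = 2 - 2g
2g = 2 - (-26) = 28
g = 14

14


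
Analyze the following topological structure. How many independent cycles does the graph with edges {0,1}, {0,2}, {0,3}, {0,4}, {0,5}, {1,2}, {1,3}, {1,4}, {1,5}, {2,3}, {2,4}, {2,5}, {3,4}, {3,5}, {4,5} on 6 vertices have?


b_1 = E - V + (number of components).
E = 15, V = 6, components = 1.
b_1 = 15 - 6 + 1 = 10

10


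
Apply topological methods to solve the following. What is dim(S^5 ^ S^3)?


S^m ^ S^n = S^{m+n}.
k = 5 + 3 = 8

8


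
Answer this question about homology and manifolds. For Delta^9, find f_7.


Delta^9 has 9+1 vertices. A 7-face is a choice of 7+1 vertices.
f_7 = C(9+1, 7+1) = C(10,8) = 45

45


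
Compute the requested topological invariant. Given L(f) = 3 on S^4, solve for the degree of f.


L(f) = 1 + (-1)^4 deg(f) on S^4.
3 = 1 + (-1)^4 * deg(f)
(-1)^4 * deg(f) = 2
deg(f) = 2

2


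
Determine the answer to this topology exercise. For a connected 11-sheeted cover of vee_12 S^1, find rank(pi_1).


Nielsen-Schreier: an index-n subgroup of F_r is free of rank 1 + n(r-1).
Equivalently: chi(cover) = n*chi(base); chi(vee_r S^1) = 1 - 12 = -11.
chi(E) = 11*(-11) = -121; rank = 1 - chi(E) = 1 - (-121) = 122.
rank = 1 + 11*(12-1) = 1 + 121 = 122

122


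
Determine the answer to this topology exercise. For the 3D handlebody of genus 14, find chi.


A genus-g handlebody deformation retracts to a wedge of g circles.
chi(vee_g S^1) = 1 - g.
chi(H_14) = 1 - 14 = -13

-13


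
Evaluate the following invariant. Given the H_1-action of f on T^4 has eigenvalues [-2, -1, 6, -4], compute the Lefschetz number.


For a torus self-map: L(f) = det(I - A) where A acts on H_1.
L(f) = (1--2) * (1--1) * (1-6) * (1--4) = 3 * 2 * -5 * 5 = -150

-150


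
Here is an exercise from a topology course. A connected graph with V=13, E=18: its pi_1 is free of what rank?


For a connected graph: rank(pi_1) = b_1 = E - V + 1 = 1 - chi.
chi = V - E = 13 - 18 = -5.
rank = 1 - (-5) = 18 - 13 + 1 = 6

6


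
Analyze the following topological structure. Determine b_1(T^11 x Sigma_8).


pi_1(A x B) = pi_1(A) x pi_1(B); rank of abelianization = b_1.
b_1(T^11) = 11, b_1(Sigma_8) = 2*8 = 16.
b_1(product) = 11 + 16 = 27

27


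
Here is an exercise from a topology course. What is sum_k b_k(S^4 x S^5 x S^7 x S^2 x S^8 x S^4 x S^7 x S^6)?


Total Betti number is multiplicative under products.
Each S^d (d>=1) has total Betti number 2.
There are 8 sphere factors.
Total = 2^8 = 256

256


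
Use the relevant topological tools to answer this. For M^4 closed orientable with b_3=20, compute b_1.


Poincare duality for closed orientable n-manifolds: b_k = b_{n-k}.
Here n = 4, so b_1 = b_3 = 20

20


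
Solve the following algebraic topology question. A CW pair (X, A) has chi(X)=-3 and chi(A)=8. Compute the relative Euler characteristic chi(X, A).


Relative Euler characteristic: chi(X, A) = chi(X) - chi(A).
= -3 - (8) = -11

-11


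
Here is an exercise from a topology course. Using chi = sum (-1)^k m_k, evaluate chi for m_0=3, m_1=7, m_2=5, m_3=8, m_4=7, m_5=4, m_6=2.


Morse theory: chi(M) = sum_k (-1)^k m_k where m_k = #(index-k critical points).
= (3) + (-7) + (5) + (-8) + (7) + (-4) + (2) = -2

-2


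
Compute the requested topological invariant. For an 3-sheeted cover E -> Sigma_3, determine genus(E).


For an n-sheeted cover: chi(E) = n * chi(B).
chi(Sigma_3) = 2 - 2*3 = -4.
chi(E) = 3 * (-4) = -12.
genus(E) = (2 - chi(E))/2 = (2 - (-12))/2 = 14/2 = 7

7


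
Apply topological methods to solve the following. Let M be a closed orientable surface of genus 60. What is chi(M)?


For a closed orientable surface of genus g: chi = 2 - 2g.
Here g = 60.
chi = 2 - 2*60 = 2 - 120 = -118

-118


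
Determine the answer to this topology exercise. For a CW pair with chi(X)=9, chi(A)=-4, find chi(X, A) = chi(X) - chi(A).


Relative Euler characteristic: chi(X, A) = chi(X) - chi(A).
= 9 - (-4) = 13

13


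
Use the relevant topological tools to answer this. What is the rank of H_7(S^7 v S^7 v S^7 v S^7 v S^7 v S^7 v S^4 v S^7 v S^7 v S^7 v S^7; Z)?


For a wedge of spheres, H_k (k>0) is free on one generator per sphere of dimension k.
Spheres of dimension 7: count = 10.
b_7 = 10

10


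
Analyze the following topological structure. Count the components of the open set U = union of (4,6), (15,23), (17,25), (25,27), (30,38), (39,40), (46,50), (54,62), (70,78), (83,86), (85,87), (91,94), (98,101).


Sort and merge overlapping open intervals.
Merged: (4,6), (15,25), (25,27), (30,38), (39,40), (46,50), (54,62), (70,78), (83,87), (91,94), (98,101).
Number of components = 11

11


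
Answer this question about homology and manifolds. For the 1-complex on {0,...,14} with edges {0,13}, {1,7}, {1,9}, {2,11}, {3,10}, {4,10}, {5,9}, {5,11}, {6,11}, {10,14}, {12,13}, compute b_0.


Run DFS/union-find over 15 vertices.
V = 15, E = 11.
Number of components = 4

4


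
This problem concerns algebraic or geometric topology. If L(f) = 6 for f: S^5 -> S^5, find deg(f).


L(f) = 1 + (-1)^5 deg(f) on S^5.
6 = 1 + (-1)^5 * deg(f)
(-1)^5 * deg(f) = 5
deg(f) = -5

-5


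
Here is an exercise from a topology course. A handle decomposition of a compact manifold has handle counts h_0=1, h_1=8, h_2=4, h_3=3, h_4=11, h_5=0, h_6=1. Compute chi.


Handles of index k contribute (-1)^k to chi (same as CW cells).
chi = (1) + (-8) + (4) + (-3) + (11) + (0) + (1) = 6

6


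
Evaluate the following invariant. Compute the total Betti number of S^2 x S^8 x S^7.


Total Betti number is multiplicative under products.
Each S^d (d>=1) has total Betti number 2.
There are 3 sphere factors.
Total = 2^3 = 8

8


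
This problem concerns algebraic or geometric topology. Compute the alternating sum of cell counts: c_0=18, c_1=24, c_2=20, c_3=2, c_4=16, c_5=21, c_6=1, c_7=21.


chi = sum_k (-1)^k c_k.
= (-1)^0*18 + (-1)^1*24 + (-1)^2*20 + (-1)^3*2 + (-1)^4*16 + (-1)^5*21 + (-1)^6*1 + (-1)^7*21
= (18) + (-24) + (20) + (-2) + (16) + (-21) + (1) + (-21)
= -13

-13


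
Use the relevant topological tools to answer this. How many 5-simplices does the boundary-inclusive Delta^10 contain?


Delta^10 has 10+1 vertices. A 5-face is a choice of 5+1 vertices.
f_5 = C(10+1, 5+1) = C(11,6) = 462

462


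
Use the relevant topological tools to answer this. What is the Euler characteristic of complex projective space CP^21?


CP^21 has one cell in each even dimension 0, 2, ..., 2*21 (21+1 cells total).
All cells are even-dimensional, so chi = number of cells.
chi = 21 + 1 = 22

22


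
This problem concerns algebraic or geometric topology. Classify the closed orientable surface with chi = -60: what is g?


chi = 2 - 2g for closed orientable surfaces.
-60 = 2 - 2g
2g = 2 - (-60) = 62
g = 31

31


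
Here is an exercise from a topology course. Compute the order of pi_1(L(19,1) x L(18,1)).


pi_1(X x Y) = pi_1(X) x pi_1(Y).
pi_1(L(19,1)) = Z/19, pi_1(L(18,1)) = Z/18.
|Z/19 x Z/18| = 19 * 18 = 342

342


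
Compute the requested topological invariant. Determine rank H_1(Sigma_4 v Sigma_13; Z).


For a wedge: H_1(A v B) = H_1(A) + H_1(B).
b_1(Sigma_4) = 8, b_1(Sigma_13) = 26.
b_1 = 8 + 26 = 34

34


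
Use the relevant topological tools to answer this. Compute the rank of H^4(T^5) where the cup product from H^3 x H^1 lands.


Cup product: H^p x H^q -> H^{p+q}; here p+q = 3+1 = 4.
rank H^k(T^n) = C(n,k).
C(5,4) = 5

5


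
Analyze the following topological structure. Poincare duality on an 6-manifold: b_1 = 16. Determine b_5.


Poincare duality for closed orientable n-manifolds: b_k = b_{n-k}.
Here n = 6, so b_5 = b_1 = 16

16


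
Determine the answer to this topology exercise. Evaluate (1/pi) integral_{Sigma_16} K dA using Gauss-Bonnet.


Gauss-Bonnet: integral K dA = 2*pi*chi(M).
chi(Sigma_16) = 2 - 2*16 = -30.
(integral K dA)/pi = 2*chi = 2*(-30) = -60

-60


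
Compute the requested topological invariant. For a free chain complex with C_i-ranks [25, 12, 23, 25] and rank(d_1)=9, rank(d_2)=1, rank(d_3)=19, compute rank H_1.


rank H_k = rank(ker d_k) - rank(im d_{k+1}).
rank(ker d_1) = rank(C_1) - rank(d_1) = 12 - 9 = 3.
rank(im d_{1+1}) = 1.
rank H_1 = 3 - 1 = 2

2


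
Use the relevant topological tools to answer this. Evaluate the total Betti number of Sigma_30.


For Sigma_30: b_0 = 1, b_1 = 2g = 60, b_2 = 1.
Total = 1 + 60 + 1 = 62

62


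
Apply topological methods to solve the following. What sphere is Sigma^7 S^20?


Each suspension raises dimension by 1: Sigma S^n = S^{n+1}.
Sigma^7 S^20 = S^{20+7} = S^27

27


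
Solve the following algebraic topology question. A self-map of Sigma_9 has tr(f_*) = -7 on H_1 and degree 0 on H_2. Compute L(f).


L(f) = tr(f_0*) - tr(f_1*) + tr(f_2*).
= 1 - (-7) + (0)
= 8

8


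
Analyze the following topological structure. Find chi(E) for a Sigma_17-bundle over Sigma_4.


For a fiber bundle F -> E -> B (with CW structure): chi(E) = chi(B) * chi(F).
chi(Sigma_4) = -6, chi(Sigma_17) = -32.
chi(E) = (-6) * (-32) = 192

192


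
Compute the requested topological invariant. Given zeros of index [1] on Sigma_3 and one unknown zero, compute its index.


Poincare-Hopf: sum of indices = chi(M).
chi(Sigma_3) = 2 - 2*3 = -4.
Sum of known indices = 1.
x = chi - (sum known) = -4 - (1) = -5

-5


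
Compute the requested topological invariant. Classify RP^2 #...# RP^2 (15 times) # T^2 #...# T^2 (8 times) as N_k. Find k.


Since a >= 1, the sum is non-orientable; each T^2 can be replaced by RP^2 # RP^2 (since T^2#RP^2 = 3RP^2).
Total crosscaps k = 15 + 2*8 = 31.
Check via chi: chi = 15*1 + 8*0 - (15+8-1)*2 = -29 = 2 - k = -29. Consistent.

31


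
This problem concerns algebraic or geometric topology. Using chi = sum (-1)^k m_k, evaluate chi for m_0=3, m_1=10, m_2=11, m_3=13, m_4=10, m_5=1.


Morse theory: chi(M) = sum_k (-1)^k m_k where m_k = #(index-k critical points).
= (3) + (-10) + (11) + (-13) + (10) + (-1) = 0

0


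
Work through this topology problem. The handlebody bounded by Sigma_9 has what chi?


A genus-g handlebody deformation retracts to a wedge of g circles.
chi(vee_g S^1) = 1 - g.
chi(H_9) = 1 - 9 = -8

-8


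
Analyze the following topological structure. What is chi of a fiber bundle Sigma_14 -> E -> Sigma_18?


For a fiber bundle F -> E -> B (with CW structure): chi(E) = chi(B) * chi(F).
chi(Sigma_18) = -34, chi(Sigma_14) = -26.
chi(E) = (-34) * (-26) = 884

884


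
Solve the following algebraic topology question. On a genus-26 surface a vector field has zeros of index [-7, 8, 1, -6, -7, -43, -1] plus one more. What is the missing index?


Poincare-Hopf: sum of indices = chi(M).
chi(Sigma_26) = 2 - 2*26 = -50.
Sum of known indices = -55.
x = chi - (sum known) = -50 - (-55) = 5

5


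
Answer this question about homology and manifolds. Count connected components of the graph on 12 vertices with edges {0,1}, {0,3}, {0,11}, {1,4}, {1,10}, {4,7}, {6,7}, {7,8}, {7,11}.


Run DFS/union-find over 12 vertices.
V = 12, E = 9.
Number of components = 4

4


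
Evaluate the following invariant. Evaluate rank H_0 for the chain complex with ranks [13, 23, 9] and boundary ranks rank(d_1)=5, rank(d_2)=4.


rank H_k = rank(ker d_k) - rank(im d_{k+1}).
rank(ker d_0) = rank(C_0) - rank(d_0) = 13 - 0 = 13.
rank(im d_{0+1}) = 5.
rank H_0 = 13 - 5 = 8

8


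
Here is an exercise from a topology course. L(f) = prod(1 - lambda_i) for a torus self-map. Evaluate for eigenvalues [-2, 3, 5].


For a torus self-map: L(f) = det(I - A) where A acts on H_1.
L(f) = (1--2) * (1-3) * (1-5) = 3 * -2 * -4 = 24

24


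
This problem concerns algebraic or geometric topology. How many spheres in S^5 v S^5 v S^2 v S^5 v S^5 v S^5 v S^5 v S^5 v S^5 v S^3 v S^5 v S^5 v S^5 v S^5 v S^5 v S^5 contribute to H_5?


For a wedge of spheres, H_k (k>0) is free on one generator per sphere of dimension k.
Spheres of dimension 5: count = 14.
b_5 = 14

14


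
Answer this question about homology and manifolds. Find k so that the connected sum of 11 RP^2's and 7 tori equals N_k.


Since a >= 1, the sum is non-orientable; each T^2 can be replaced by RP^2 # RP^2 (since T^2#RP^2 = 3RP^2).
Total crosscaps k = 11 + 2*7 = 25.
Check via chi: chi = 11*1 + 7*0 - (11+7-1)*2 = -23 = 2 - k = -23. Consistent.

25


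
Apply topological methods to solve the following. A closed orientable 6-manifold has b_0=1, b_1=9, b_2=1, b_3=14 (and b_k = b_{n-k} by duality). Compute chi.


By Poincare duality b_k = b_{6-k}, so full Betti numbers: b_0=1, b_1=9, b_2=1, b_3=14, b_4=1, b_5=9, b_6=1.
chi = sum (-1)^k b_k = -28

-28


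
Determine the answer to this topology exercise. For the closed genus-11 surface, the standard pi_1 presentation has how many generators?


Standard presentation: pi_1(Sigma_g) = <a_1,b_1,...,a_g,b_g | [a_1,b_1]...[a_g,b_g] = 1>.
Number of generators = 2g = 2*11 = 22

22


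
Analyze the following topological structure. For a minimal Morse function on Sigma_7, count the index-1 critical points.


A perfect Morse function has m_k = b_k.
For Sigma_7: b_0=1, b_1=2g=14, b_2=1.
Saddles m_1 = 2g = 14

14


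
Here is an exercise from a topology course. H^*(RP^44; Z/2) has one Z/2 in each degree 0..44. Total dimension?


H^k(RP^44; Z/2) = Z/2 for each 0 <= k <= 44.
Total dimension = 44 + 1 = 45

45


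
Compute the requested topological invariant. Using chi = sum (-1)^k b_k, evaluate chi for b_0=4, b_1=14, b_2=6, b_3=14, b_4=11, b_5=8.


chi = sum_k (-1)^k b_k.
= (4) + (-14) + (6) + (-14) + (11) + (-8)
= -15

-15


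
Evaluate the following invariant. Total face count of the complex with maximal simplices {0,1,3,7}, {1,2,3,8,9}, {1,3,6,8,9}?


Each maximal simplex on m vertices has 2^m - 1 nonempty faces.
Take the union (dedupe shared faces).
Total distinct faces = 59

59


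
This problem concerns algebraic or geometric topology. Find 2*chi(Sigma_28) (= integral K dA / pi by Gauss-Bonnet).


Gauss-Bonnet: integral K dA = 2*pi*chi(M).
chi(Sigma_28) = 2 - 2*28 = -54.
(integral K dA)/pi = 2*chi = 2*(-54) = -108

-108


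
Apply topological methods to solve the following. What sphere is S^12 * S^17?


Join of spheres: S^m * S^n = S^{m+n+1}.
dim = 12 + 17 + 1 = 30

30


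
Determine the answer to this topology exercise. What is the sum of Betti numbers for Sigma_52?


For Sigma_52: b_0 = 1, b_1 = 2g = 104, b_2 = 1.
Total = 1 + 104 + 1 = 106

106


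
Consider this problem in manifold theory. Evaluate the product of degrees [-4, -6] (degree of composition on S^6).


Degree is multiplicative: deg(composition) = product of degrees.
= (-4) * (-6) = 24

24


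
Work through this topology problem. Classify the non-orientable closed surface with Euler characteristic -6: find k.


chi = 2 - k for closed non-orientable surfaces with k crosscaps.
-6 = 2 - k
k = 2 - (-6) = 8

8


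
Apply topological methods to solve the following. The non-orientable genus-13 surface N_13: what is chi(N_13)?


For a non-orientable closed surface with k crosscaps: chi = 2 - k.
Here k = 13.
chi = 2 - 13 = -11

-11


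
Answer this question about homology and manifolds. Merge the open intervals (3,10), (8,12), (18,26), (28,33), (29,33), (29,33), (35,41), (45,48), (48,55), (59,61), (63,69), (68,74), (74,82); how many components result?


Sort and merge overlapping open intervals.
Merged: (3,12), (18,26), (28,33), (35,41), (45,48), (48,55), (59,61), (63,74), (74,82).
Number of components = 9

9


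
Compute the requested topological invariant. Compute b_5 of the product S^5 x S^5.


Each S^d has Poincare polynomial 1 + t^d.
The product S^5 x S^5 has Poincare polynomial prod(1+t^d_i).
Expanding: b_0=1, b_5=2, b_10=1.
b_5 = 2

2


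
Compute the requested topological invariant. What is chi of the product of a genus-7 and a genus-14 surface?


chi(Sigma_7) = 2 - 2*7 = -12
chi(Sigma_14) = 2 - 2*14 = -26
chi(product) = (-12) * (-26) = 312

312


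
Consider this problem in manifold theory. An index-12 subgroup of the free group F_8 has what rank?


Nielsen-Schreier: an index-n subgroup of F_r is free of rank 1 + n(r-1).
Equivalently: chi(cover) = n*chi(base); chi(vee_r S^1) = 1 - 8 = -7.
chi(E) = 12*(-7) = -84; rank = 1 - chi(E) = 1 - (-84) = 85.
rank = 1 + 12*(8-1) = 1 + 84 = 85

85


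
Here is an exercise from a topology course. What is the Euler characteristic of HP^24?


HP^24 has one cell in each dimension 0, 4, ..., 4*24 (24+1 cells, all even-dim).
chi = 24 + 1 = 25

25


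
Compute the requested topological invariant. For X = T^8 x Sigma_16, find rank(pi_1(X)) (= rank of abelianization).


pi_1(A x B) = pi_1(A) x pi_1(B); rank of abelianization = b_1.
b_1(T^8) = 8, b_1(Sigma_16) = 2*16 = 32.
b_1(product) = 8 + 32 = 40

40


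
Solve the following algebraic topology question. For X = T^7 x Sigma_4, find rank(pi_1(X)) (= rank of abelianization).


pi_1(A x B) = pi_1(A) x pi_1(B); rank of abelianization = b_1.
b_1(T^7) = 7, b_1(Sigma_4) = 2*4 = 8.
b_1(product) = 7 + 8 = 15

15


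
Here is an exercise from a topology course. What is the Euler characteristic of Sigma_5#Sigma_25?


chi(Sigma_5) = 2 - 2*5 = -8
chi(Sigma_25) = 2 - 2*25 = -48
For surfaces: chi(A#B) = chi(A) + chi(B) - 2.
chi = -8 + -48 - 2 = -58

-58


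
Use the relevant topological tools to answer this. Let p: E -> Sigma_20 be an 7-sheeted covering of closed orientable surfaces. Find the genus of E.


For an n-sheeted cover: chi(E) = n * chi(B).
chi(Sigma_20) = 2 - 2*20 = -38.
chi(E) = 7 * (-38) = -266.
genus(E) = (2 - chi(E))/2 = (2 - (-266))/2 = 268/2 = 134

134


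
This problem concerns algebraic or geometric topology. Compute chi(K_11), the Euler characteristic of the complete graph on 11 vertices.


K_11: V = 11, E = C(11,2) = 55.
chi = V - E = 11 - 55 = -44

-44


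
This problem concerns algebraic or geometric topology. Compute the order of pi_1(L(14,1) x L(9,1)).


pi_1(X x Y) = pi_1(X) x pi_1(Y).
pi_1(L(14,1)) = Z/14, pi_1(L(9,1)) = Z/9.
|Z/14 x Z/9| = 14 * 9 = 126

126


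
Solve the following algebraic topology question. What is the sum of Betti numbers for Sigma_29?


For Sigma_29: b_0 = 1, b_1 = 2g = 58, b_2 = 1.
Total = 1 + 58 + 1 = 60

60


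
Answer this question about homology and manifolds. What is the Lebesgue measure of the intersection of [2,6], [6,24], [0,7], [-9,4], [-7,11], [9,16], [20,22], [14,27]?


Intersection = [max(a_i), min(b_i)] = [20, 4].
Since 20 > 4, the intersection is empty.
Length = 0

0


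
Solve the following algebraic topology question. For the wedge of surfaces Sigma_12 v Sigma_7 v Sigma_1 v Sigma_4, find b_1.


For a wedge X v Y: reduced H_k(X v Y) = H_k(X) + H_k(Y).
Each Sigma_g contributes b_1 = 2g.
b_1 = 24 + 14 + 2 + 8 = 48

48


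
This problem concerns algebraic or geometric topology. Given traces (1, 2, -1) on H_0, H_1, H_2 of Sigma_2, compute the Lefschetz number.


L(f) = tr(f_0*) - tr(f_1*) + tr(f_2*).
= 1 - (2) + (-1)
= -2

-2


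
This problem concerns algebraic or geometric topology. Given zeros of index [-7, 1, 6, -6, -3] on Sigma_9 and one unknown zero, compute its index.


Poincare-Hopf: sum of indices = chi(M).
chi(Sigma_9) = 2 - 2*9 = -16.
Sum of known indices = -9.
x = chi - (sum known) = -16 - (-9) = -7

-7


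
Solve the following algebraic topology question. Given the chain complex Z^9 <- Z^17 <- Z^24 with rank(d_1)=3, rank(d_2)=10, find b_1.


rank H_k = rank(ker d_k) - rank(im d_{k+1}).
rank(ker d_1) = rank(C_1) - rank(d_1) = 17 - 3 = 14.
rank(im d_{1+1}) = 10.
rank H_1 = 14 - 10 = 4

4


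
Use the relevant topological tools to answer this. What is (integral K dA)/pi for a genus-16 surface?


Gauss-Bonnet: integral K dA = 2*pi*chi(M).
chi(Sigma_16) = 2 - 2*16 = -30.
(integral K dA)/pi = 2*chi = 2*(-30) = -60

-60


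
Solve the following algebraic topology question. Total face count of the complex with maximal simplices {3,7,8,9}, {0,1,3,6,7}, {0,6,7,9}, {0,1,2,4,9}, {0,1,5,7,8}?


Each maximal simplex on m vertices has 2^m - 1 nonempty faces.
Take the union (dedupe shared faces).
Total distinct faces = 97

97


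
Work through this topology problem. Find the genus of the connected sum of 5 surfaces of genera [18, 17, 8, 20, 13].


Genus is additive under connected sum of orientable surfaces.
g = 18 + 17 + 8 + 20 + 13 = 76

76


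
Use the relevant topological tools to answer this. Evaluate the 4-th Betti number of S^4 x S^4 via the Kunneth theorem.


Each S^d has Poincare polynomial 1 + t^d.
The product S^4 x S^4 has Poincare polynomial prod(1+t^d_i).
Expanding: b_0=1, b_4=2, b_8=1.
b_4 = 2

2


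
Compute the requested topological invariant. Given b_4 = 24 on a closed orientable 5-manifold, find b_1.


Poincare duality for closed orientable n-manifolds: b_k = b_{n-k}.
Here n = 5, so b_1 = b_4 = 24

24


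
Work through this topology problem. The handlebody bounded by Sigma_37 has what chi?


A genus-g handlebody deformation retracts to a wedge of g circles.
chi(vee_g S^1) = 1 - g.
chi(H_37) = 1 - 37 = -36

-36


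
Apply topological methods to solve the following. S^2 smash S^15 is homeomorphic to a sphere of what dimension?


S^m ^ S^n = S^{m+n}.
k = 2 + 15 = 17

17


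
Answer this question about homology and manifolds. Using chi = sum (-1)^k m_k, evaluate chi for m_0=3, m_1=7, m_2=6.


Morse theory: chi(M) = sum_k (-1)^k m_k where m_k = #(index-k critical points).
= (3) + (-7) + (6) = 2

2


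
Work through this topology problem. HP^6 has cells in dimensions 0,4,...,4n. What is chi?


HP^6 has one cell in each dimension 0, 4, ..., 4*6 (6+1 cells, all even-dim).
chi = 6 + 1 = 7

7


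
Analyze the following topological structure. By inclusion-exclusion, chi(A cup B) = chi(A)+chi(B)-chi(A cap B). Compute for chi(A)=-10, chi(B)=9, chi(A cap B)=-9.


chi(A cup B) = chi(A) + chi(B) - chi(A cap B)
= -10 + (9) - (-9)
= 8

8


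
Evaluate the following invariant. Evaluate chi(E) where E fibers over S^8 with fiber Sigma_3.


chi(S^8) = 2 (n even), chi(Sigma_3) = 2 - 2*3 = -4.
chi(E) = 2 * (-4) = -8

-8


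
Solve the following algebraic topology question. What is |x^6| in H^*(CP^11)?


|x| = 2 in H^*(CP^n).
|x^6| = 6 * |x| = 6 * 2 = 12

12


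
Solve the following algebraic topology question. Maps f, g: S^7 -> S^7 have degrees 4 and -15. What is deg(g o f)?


Degree is multiplicative under composition: deg(g o f) = deg(g) * deg(f).
= -15 * 4 = -60

-60


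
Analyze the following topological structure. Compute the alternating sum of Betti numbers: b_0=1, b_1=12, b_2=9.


chi = sum_k (-1)^k b_k.
= (1) + (-12) + (9)
= -2

-2


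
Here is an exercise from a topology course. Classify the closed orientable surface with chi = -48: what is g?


chi = 2 - 2g for closed orientable surfaces.
-48 = 2 - 2g
2g = 2 - (-48) = 50
g = 25

25


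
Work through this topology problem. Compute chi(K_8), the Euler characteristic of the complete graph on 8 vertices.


K_8: V = 8, E = C(8,2) = 28.
chi = V - E = 8 - 28 = -20

-20


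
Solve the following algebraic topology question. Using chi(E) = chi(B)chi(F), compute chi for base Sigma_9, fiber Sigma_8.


For a fiber bundle F -> E -> B (with CW structure): chi(E) = chi(B) * chi(F).
chi(Sigma_9) = -16, chi(Sigma_8) = -14.
chi(E) = (-16) * (-14) = 224

224


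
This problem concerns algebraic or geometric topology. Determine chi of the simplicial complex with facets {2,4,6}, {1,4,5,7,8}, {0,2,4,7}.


Enumerate all faces; f-vector: f_0=8, f_1=17, f_2=15, f_3=6, f_4=1.
chi = sum (-1)^k f_k = 1

1


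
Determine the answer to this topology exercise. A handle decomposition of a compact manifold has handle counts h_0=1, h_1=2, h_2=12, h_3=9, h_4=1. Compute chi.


Handles of index k contribute (-1)^k to chi (same as CW cells).
chi = (1) + (-2) + (12) + (-9) + (1) = 3

3


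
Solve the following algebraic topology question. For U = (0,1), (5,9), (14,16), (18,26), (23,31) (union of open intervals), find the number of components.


Sort and merge overlapping open intervals.
Merged: (0,1), (5,9), (14,16), (18,31).
Number of components = 4

4


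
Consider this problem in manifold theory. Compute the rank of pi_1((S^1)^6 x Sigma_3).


pi_1(A x B) = pi_1(A) x pi_1(B); rank of abelianization = b_1.
b_1(T^6) = 6, b_1(Sigma_3) = 2*3 = 6.
b_1(product) = 6 + 6 = 12

12


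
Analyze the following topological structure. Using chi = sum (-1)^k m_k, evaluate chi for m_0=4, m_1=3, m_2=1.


Morse theory: chi(M) = sum_k (-1)^k m_k where m_k = #(index-k critical points).
= (4) + (-3) + (1) = 2

2


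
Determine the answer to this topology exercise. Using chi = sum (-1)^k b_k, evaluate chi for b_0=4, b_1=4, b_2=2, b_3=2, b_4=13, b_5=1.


chi = sum_k (-1)^k b_k.
= (4) + (-4) + (2) + (-2) + (13) + (-1)
= 12

12


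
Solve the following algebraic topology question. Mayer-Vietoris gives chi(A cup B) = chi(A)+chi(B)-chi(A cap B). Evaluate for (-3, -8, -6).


chi(A cup B) = chi(A) + chi(B) - chi(A cap B)
= -3 + (-8) - (-6)
= -5

-5


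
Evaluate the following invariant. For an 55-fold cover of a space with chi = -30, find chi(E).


For a finite covering: chi(E) = (number of sheets) * chi(B).
chi(E) = 55 * (-30) = -1650

-1650


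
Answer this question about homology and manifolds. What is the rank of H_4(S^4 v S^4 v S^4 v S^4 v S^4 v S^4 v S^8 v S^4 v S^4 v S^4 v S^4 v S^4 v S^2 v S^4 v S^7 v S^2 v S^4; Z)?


For a wedge of spheres, H_k (k>0) is free on one generator per sphere of dimension k.
Spheres of dimension 4: count = 13.
b_4 = 13

13


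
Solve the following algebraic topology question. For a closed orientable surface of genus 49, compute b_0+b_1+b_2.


For Sigma_49: b_0 = 1, b_1 = 2g = 98, b_2 = 1.
Total = 1 + 98 + 1 = 100

100


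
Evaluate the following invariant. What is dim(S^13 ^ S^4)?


S^m ^ S^n = S^{m+n}.
k = 13 + 4 = 17

17


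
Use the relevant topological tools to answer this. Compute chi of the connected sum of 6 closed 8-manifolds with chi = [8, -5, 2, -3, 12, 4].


For n-manifolds: chi(A#B) = chi(A) + chi(B) - chi(S^8).
chi(S^8) = 1 + (-1)^8 = 2.
chi(#) = (sum chi_i) - (6-1)*chi(S^8) = 18 - 5*2 = 8

8


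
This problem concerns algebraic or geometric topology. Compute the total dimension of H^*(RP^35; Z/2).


H^k(RP^35; Z/2) = Z/2 for each 0 <= k <= 35.
Total dimension = 35 + 1 = 36

36


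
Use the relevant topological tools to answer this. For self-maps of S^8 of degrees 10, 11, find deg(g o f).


Degree is multiplicative under composition: deg(g o f) = deg(g) * deg(f).
= 11 * 10 = 110

110


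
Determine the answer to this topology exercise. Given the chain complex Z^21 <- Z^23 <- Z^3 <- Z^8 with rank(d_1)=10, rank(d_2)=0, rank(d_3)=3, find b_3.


rank H_k = rank(ker d_k) - rank(im d_{k+1}).
rank(ker d_3) = rank(C_3) - rank(d_3) = 8 - 3 = 5.
rank(im d_{3+1}) = 0.
rank H_3 = 5 - 0 = 5

5


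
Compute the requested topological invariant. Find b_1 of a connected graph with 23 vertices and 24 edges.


For a connected graph: rank(pi_1) = b_1 = E - V + 1 = 1 - chi.
chi = V - E = 23 - 24 = -1.
rank = 1 - (-1) = 24 - 23 + 1 = 2

2


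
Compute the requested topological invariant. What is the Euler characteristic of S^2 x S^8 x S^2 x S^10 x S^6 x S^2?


chi is multiplicative: chi(X x Y) = chi(X) chi(Y).
Each even-dim sphere has chi = 2. There are 6 factors.
chi = 2^6 = 64

64


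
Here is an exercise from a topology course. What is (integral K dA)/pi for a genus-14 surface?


Gauss-Bonnet: integral K dA = 2*pi*chi(M).
chi(Sigma_14) = 2 - 2*14 = -26.
(integral K dA)/pi = 2*chi = 2*(-26) = -52

-52


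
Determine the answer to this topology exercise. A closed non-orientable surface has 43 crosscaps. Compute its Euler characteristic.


For a non-orientable closed surface with k crosscaps: chi = 2 - k.
Here k = 43.
chi = 2 - 43 = -41

-41


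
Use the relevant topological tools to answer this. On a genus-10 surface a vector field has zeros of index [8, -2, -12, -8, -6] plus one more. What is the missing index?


Poincare-Hopf: sum of indices = chi(M).
chi(Sigma_10) = 2 - 2*10 = -18.
Sum of known indices = -20.
x = chi - (sum known) = -18 - (-20) = 2

2


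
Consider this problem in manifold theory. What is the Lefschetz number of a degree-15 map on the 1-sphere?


On S^1: L(f) = tr(f_0*) + (-1)^1 tr(f_1*) = 1 + (-1)^1 * deg(f).
L(f) = 1 + (-1)^1 * 15 = 1 + -15 = -14

-14


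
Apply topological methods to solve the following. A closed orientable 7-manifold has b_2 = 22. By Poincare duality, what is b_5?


Poincare duality for closed orientable n-manifolds: b_k = b_{n-k}.
Here n = 7, so b_5 = b_2 = 22

22


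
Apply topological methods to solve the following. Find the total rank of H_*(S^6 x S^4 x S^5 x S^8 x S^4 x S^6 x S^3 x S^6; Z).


Total Betti number is multiplicative under products.
Each S^d (d>=1) has total Betti number 2.
There are 8 sphere factors.
Total = 2^8 = 256

256


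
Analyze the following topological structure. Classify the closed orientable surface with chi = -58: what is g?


chi = 2 - 2g for closed orientable surfaces.
-58 = 2 - 2g
2g = 2 - (-58) = 60
g = 30

30


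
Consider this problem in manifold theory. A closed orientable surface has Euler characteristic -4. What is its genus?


chi = 2 - 2g for closed orientable surfaces.
-4 = 2 - 2g
2g = 2 - (-4) = 6
g = 3

3


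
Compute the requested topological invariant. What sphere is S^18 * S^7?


Join of spheres: S^m * S^n = S^{m+n+1}.
dim = 18 + 7 + 1 = 26

26


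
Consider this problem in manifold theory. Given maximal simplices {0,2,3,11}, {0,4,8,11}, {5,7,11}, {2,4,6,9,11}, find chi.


Enumerate all faces; f-vector: f_0=10, f_1=22, f_2=19, f_3=7, f_4=1.
chi = sum (-1)^k f_k = 1

1


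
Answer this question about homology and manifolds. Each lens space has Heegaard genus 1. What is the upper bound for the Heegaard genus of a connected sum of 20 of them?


Heegaard genus satisfies g(A#B) <= g(A) + g(B).
Each lens space has g = 1.
Upper bound: 20 * 1 = 20

20


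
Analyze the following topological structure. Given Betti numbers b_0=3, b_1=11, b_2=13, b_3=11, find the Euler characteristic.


chi = sum_k (-1)^k b_k.
= (3) + (-11) + (13) + (-11)
= -6

-6


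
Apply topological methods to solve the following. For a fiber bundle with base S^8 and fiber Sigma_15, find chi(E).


chi(S^8) = 2 (n even), chi(Sigma_15) = 2 - 2*15 = -28.
chi(E) = 2 * (-28) = -56

-56


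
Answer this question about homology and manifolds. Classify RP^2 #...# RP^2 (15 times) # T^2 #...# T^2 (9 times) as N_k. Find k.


Since a >= 1, the sum is non-orientable; each T^2 can be replaced by RP^2 # RP^2 (since T^2#RP^2 = 3RP^2).
Total crosscaps k = 15 + 2*9 = 33.
Check via chi: chi = 15*1 + 9*0 - (15+9-1)*2 = -31 = 2 - k = -31. Consistent.

33


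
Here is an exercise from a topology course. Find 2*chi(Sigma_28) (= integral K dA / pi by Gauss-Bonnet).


Gauss-Bonnet: integral K dA = 2*pi*chi(M).
chi(Sigma_28) = 2 - 2*28 = -54.
(integral K dA)/pi = 2*chi = 2*(-54) = -108

-108


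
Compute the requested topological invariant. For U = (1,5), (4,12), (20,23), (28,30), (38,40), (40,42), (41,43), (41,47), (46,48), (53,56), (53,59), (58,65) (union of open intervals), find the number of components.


Sort and merge overlapping open intervals.
Merged: (1,12), (20,23), (28,30), (38,40), (40,48), (53,65).
Number of components = 6

6


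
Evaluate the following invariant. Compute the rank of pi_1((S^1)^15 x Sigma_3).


pi_1(A x B) = pi_1(A) x pi_1(B); rank of abelianization = b_1.
b_1(T^15) = 15, b_1(Sigma_3) = 2*3 = 6.
b_1(product) = 15 + 6 = 21

21


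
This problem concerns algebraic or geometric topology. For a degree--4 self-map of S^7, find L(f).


On S^7: L(f) = tr(f_0*) + (-1)^7 tr(f_7*) = 1 + (-1)^7 * deg(f).
L(f) = 1 + (-1)^7 * -4 = 1 + 4 = 5

5


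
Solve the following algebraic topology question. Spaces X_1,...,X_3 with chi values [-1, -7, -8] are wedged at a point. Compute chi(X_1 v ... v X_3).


chi(A v B) = chi(A) + chi(B) - 1 (one point identified).
For 3 spaces: chi = (sum chi_i) - (3 - 1).
sum = -16; chi = -16 - 2 = -18

-18


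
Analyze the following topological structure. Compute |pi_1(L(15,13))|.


pi_1(L(p,q)) = Z/pZ for any q coprime to p.
|pi_1(L(15,13))| = 15

15


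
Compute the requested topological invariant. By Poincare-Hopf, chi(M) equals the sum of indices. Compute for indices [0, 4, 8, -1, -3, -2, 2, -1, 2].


Poincare-Hopf: chi(M) = sum of indices of zeros.
chi = (0) + (4) + (8) + (-1) + (-3) + (-2) + (2) + (-1) + (2) = 9

9


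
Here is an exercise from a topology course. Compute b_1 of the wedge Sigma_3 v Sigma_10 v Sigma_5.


For a wedge X v Y: reduced H_k(X v Y) = H_k(X) + H_k(Y).
Each Sigma_g contributes b_1 = 2g.
b_1 = 6 + 20 + 10 = 36

36


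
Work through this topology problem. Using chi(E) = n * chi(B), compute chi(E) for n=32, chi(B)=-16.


For a finite covering: chi(E) = (number of sheets) * chi(B).
chi(E) = 32 * (-16) = -512

-512


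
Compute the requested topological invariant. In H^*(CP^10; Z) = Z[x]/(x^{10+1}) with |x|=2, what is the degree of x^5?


|x| = 2 in H^*(CP^n).
|x^5| = 5 * |x| = 5 * 2 = 10

10


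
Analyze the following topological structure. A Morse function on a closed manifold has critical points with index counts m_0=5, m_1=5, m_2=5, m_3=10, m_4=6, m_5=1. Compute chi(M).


Morse theory: chi(M) = sum_k (-1)^k m_k where m_k = #(index-k critical points).
= (5) + (-5) + (5) + (-10) + (6) + (-1) = 0

0


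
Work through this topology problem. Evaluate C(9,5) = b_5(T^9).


By the Kunneth formula, b_k(T^n) = C(n,k).
b_5(T^9) = C(9,5).
C(9,5) = 9!/(5!*4!) = 126

126


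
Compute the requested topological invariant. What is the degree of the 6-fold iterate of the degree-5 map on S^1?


deg(f) = 5. Degree is multiplicative: deg(f^6) = (deg f)^6.
deg(f^6) = (5)^6 = 15625

15625


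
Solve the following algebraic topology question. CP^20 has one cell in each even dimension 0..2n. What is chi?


CP^20 has one cell in each even dimension 0, 2, ..., 2*20 (20+1 cells total).
All cells are even-dimensional, so chi = number of cells.
chi = 20 + 1 = 21

21


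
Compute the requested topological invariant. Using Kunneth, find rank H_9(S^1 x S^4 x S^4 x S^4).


Each S^d has Poincare polynomial 1 + t^d.
The product S^1 x S^4 x S^4 x S^4 has Poincare polynomial prod(1+t^d_i).
Expanding: b_0=1, b_1=1, b_4=3, b_5=3, b_8=3, b_9=3, b_12=1, b_13=1.
b_9 = 3

3


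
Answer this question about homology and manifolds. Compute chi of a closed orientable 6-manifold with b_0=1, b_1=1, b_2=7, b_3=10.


By Poincare duality b_k = b_{6-k}, so full Betti numbers: b_0=1, b_1=1, b_2=7, b_3=10, b_4=7, b_5=1, b_6=1.
chi = sum (-1)^k b_k = 4

4


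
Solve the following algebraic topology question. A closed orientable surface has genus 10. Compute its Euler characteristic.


For a closed orientable surface of genus g: chi = 2 - 2g.
Here g = 10.
chi = 2 - 2*10 = 2 - 20 = -18

-18


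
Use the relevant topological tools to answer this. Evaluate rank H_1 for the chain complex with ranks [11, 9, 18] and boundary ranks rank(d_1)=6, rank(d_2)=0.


rank H_k = rank(ker d_k) - rank(im d_{k+1}).
rank(ker d_1) = rank(C_1) - rank(d_1) = 9 - 6 = 3.
rank(im d_{1+1}) = 0.
rank H_1 = 3 - 0 = 3

3


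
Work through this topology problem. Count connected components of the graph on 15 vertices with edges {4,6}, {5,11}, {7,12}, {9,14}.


Run DFS/union-find over 15 vertices.
V = 15, E = 4.
Number of components = 11

11


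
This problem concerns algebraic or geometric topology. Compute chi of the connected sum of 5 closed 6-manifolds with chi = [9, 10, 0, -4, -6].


For n-manifolds: chi(A#B) = chi(A) + chi(B) - chi(S^6).
chi(S^6) = 1 + (-1)^6 = 2.
chi(#) = (sum chi_i) - (5-1)*chi(S^6) = 9 - 4*2 = 1

1


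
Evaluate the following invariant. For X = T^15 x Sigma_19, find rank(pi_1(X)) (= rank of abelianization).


pi_1(A x B) = pi_1(A) x pi_1(B); rank of abelianization = b_1.
b_1(T^15) = 15, b_1(Sigma_19) = 2*19 = 38.
b_1(product) = 15 + 38 = 53

53


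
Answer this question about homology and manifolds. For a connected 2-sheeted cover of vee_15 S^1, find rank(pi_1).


Nielsen-Schreier: an index-n subgroup of F_r is free of rank 1 + n(r-1).
Equivalently: chi(cover) = n*chi(base); chi(vee_r S^1) = 1 - 15 = -14.
chi(E) = 2*(-14) = -28; rank = 1 - chi(E) = 1 - (-28) = 29.
rank = 1 + 2*(15-1) = 1 + 28 = 29

29


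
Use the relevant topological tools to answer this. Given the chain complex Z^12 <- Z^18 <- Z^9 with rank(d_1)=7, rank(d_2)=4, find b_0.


rank H_k = rank(ker d_k) - rank(im d_{k+1}).
rank(ker d_0) = rank(C_0) - rank(d_0) = 12 - 0 = 12.
rank(im d_{0+1}) = 7.
rank H_0 = 12 - 7 = 5

5


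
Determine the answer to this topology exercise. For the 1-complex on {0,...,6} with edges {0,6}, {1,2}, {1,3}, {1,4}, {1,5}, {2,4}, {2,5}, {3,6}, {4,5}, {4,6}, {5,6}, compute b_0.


Run DFS/union-find over 7 vertices.
V = 7, E = 11.
Number of components = 1

1


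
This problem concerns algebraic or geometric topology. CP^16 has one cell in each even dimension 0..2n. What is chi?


CP^16 has one cell in each even dimension 0, 2, ..., 2*16 (16+1 cells total).
All cells are even-dimensional, so chi = number of cells.
chi = 16 + 1 = 17

17


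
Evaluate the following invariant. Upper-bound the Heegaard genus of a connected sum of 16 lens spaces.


Heegaard genus satisfies g(A#B) <= g(A) + g(B).
Each lens space has g = 1.
Upper bound: 16 * 1 = 16

16


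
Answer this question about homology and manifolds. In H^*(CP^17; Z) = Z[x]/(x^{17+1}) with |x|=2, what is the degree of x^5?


|x| = 2 in H^*(CP^n).
|x^5| = 5 * |x| = 5 * 2 = 10

10


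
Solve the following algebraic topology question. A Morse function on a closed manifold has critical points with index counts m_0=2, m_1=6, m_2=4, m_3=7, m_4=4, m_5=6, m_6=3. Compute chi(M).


Morse theory: chi(M) = sum_k (-1)^k m_k where m_k = #(index-k critical points).
= (2) + (-6) + (4) + (-7) + (4) + (-6) + (3) = -6

-6


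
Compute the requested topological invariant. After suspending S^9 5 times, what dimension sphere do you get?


Each suspension raises dimension by 1: Sigma S^n = S^{n+1}.
Sigma^5 S^9 = S^{9+5} = S^14

14


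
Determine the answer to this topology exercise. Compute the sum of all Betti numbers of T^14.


b_k(T^14) = C(14,k), so the sum over k is sum_k C(14,k) = 2^14.
Total = 2^14 = 16384

16384


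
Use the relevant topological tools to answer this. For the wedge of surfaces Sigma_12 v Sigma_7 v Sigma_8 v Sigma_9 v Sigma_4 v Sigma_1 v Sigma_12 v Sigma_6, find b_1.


For a wedge X v Y: reduced H_k(X v Y) = H_k(X) + H_k(Y).
Each Sigma_g contributes b_1 = 2g.
b_1 = 24 + 14 + 16 + 18 + 8 + 2 + 24 + 12 = 118

118
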